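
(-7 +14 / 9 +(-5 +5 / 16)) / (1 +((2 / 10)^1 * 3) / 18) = -9.81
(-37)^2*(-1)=-1369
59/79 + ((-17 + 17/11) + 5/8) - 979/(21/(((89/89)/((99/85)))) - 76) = 149597637/30456712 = 4.91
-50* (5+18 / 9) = -350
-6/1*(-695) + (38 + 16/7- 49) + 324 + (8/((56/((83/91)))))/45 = 128570798/28665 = 4485.29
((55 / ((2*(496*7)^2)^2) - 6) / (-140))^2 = 12163546380071388293037944736721 / 6622375251372409163018927708569600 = 0.00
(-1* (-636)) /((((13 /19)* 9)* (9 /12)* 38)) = 424 /117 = 3.62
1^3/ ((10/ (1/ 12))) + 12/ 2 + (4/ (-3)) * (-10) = 2321/ 120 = 19.34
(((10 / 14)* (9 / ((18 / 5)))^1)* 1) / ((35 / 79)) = 395 / 98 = 4.03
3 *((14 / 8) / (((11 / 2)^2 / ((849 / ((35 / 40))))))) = 20376 / 121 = 168.40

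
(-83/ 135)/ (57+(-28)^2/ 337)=-27971/ 2699055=-0.01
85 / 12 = 7.08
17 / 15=1.13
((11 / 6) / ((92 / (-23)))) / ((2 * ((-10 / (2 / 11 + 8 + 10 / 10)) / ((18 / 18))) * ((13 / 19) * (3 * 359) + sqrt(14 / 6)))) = 26867919 / 94093036160 -36461 * sqrt(21) / 282279108480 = 0.00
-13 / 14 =-0.93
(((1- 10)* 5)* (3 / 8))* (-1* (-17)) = -2295 / 8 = -286.88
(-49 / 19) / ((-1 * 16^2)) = 49 / 4864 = 0.01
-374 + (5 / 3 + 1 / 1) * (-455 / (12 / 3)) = -2032 / 3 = -677.33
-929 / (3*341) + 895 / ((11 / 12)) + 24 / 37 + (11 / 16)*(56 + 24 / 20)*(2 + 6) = 1290.70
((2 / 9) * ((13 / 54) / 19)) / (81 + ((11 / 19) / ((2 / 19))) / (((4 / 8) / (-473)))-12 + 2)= -13 / 23694444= -0.00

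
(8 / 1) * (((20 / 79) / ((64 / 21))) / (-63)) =-5 / 474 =-0.01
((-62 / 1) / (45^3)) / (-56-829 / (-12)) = -248 / 4768875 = -0.00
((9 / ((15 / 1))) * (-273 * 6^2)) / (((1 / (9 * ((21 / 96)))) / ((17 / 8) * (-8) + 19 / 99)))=10732176 / 55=195130.47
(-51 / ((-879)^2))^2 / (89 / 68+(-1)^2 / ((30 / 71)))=98260 / 82890961358847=0.00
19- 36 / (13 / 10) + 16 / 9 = -809 / 117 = -6.91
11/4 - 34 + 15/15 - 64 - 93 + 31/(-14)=-5305/28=-189.46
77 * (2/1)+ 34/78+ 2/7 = 42239/273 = 154.72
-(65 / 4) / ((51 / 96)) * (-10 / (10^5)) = 13 / 4250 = 0.00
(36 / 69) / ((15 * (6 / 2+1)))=0.01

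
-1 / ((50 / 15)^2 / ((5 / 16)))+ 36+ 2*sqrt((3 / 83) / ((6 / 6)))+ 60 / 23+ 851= 889.96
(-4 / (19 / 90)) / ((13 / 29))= -42.27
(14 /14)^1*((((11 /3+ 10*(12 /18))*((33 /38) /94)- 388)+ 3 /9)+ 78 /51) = -70326005 /182172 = -386.04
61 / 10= 6.10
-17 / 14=-1.21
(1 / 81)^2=1 / 6561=0.00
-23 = -23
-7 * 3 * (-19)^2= -7581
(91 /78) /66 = 7 /396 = 0.02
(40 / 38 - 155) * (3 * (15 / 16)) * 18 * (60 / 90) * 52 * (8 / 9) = -4563000 / 19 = -240157.89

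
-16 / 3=-5.33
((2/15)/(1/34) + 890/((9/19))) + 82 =88444/45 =1965.42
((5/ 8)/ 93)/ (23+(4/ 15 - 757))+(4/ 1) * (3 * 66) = 2161754471/ 2729488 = 792.00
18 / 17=1.06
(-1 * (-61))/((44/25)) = 34.66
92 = 92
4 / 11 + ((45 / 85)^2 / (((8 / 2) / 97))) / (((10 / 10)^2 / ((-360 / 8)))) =-3884591 / 12716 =-305.49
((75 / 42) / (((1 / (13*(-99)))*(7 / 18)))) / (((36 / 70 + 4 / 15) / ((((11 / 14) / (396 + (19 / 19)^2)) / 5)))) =-9555975 / 3190292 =-3.00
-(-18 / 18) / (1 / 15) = 15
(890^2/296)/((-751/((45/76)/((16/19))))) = -2.51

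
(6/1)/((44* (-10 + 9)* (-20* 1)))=3/440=0.01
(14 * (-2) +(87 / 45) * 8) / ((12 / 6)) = -94 / 15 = -6.27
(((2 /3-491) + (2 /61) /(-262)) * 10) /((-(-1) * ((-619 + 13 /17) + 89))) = 1998309880 /215685081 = 9.26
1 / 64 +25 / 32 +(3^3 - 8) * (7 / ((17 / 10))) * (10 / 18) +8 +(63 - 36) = 776123 / 9792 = 79.26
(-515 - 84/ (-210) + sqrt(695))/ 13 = -2573/ 65 + sqrt(695)/ 13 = -37.56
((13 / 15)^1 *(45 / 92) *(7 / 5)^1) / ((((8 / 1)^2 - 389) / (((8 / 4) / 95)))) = -21 / 546250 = -0.00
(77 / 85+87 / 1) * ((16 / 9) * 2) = 239104 / 765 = 312.55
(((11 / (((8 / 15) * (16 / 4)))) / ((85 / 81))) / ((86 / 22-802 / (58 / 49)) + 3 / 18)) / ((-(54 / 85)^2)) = 1491325 / 82498112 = 0.02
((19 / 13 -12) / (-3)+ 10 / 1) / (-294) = -527 / 11466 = -0.05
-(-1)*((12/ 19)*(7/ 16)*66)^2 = 480249/ 1444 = 332.58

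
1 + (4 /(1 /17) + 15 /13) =912 /13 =70.15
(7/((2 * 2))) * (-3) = -21/4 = -5.25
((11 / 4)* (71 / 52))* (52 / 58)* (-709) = -553729 / 232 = -2386.76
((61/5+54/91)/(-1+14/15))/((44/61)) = -1065243/4004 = -266.04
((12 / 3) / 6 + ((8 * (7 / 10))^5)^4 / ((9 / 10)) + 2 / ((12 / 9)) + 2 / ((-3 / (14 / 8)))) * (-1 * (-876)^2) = -14960851955129233544587540674171728 / 19073486328125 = -784379514985079559662.47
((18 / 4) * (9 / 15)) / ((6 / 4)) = 9 / 5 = 1.80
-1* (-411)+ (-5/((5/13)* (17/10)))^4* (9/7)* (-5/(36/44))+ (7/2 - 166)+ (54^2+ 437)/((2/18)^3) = 2827022057637/1169294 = 2417717.06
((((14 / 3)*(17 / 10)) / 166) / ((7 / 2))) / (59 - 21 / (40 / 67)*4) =-34 / 203433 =-0.00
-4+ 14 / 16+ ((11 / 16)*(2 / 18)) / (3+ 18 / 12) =-3.11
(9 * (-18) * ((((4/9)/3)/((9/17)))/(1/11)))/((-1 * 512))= 187/192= 0.97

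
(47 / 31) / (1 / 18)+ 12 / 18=2600 / 93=27.96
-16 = -16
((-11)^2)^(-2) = 1 / 14641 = 0.00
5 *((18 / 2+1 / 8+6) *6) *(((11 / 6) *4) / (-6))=-6655 / 12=-554.58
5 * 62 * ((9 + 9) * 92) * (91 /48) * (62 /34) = 30170595 /17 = 1774740.88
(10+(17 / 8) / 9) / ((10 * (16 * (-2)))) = -0.03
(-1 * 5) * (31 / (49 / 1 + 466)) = -0.30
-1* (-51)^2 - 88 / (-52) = -33791 / 13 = -2599.31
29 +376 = 405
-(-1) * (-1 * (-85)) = 85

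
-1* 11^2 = -121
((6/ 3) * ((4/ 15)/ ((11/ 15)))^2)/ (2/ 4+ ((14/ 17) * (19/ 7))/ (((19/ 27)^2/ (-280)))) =-20672/ 98754997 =-0.00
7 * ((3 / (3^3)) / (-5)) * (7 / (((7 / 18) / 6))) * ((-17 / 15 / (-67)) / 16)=-119 / 6700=-0.02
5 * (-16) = -80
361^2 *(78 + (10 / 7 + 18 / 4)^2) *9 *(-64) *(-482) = 200598060930336 / 49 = 4093837978170.12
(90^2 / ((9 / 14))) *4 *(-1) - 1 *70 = -50470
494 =494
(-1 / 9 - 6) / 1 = -55 / 9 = -6.11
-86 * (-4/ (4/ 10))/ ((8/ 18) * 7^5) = 0.12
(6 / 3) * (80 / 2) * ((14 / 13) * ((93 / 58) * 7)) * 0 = 0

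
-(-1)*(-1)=-1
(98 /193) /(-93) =-98 /17949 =-0.01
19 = 19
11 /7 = 1.57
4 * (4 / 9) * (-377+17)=-640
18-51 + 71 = 38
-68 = -68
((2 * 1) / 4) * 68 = 34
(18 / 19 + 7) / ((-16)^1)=-151 / 304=-0.50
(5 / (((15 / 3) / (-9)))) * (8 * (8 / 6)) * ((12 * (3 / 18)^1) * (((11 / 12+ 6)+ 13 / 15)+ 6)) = -13232 / 5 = -2646.40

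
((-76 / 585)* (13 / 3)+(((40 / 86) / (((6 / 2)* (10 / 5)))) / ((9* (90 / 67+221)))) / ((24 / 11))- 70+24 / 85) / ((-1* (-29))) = -1239842793263 / 511598434860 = -2.42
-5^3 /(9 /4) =-500 /9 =-55.56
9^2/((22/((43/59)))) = 3483/1298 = 2.68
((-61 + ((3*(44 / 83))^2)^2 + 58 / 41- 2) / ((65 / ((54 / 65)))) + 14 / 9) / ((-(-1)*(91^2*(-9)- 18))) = -62904517990576 / 5515636282146522675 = -0.00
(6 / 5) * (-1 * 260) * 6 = -1872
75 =75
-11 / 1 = -11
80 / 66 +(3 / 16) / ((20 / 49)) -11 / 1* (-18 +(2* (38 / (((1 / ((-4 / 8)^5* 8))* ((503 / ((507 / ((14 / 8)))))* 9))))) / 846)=3140658886213 / 15727884480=199.69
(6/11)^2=36/121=0.30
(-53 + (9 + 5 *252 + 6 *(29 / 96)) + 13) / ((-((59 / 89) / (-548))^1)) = 1017443.85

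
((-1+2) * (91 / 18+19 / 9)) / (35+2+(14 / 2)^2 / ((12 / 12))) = 0.08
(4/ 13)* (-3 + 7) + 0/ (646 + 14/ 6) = 16/ 13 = 1.23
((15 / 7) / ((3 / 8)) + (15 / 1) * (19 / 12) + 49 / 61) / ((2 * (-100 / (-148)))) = 1912789 / 85400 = 22.40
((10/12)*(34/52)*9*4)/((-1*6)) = -85/26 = -3.27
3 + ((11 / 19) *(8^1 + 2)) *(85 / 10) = 992 / 19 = 52.21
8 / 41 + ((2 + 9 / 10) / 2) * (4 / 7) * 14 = 11.80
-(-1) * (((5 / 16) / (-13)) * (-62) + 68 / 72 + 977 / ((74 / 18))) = 8314571 / 34632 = 240.08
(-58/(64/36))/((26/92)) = -6003/52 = -115.44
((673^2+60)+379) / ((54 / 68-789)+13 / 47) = -724482064 / 1259111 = -575.39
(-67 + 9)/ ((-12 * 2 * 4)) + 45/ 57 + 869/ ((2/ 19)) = 7530287/ 912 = 8256.89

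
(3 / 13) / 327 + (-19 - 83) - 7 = -154452 / 1417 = -109.00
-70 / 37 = -1.89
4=4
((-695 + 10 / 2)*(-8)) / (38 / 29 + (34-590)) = -26680 / 2681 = -9.95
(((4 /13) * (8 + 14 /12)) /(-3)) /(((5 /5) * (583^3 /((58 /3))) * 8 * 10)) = -29 /25291820268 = -0.00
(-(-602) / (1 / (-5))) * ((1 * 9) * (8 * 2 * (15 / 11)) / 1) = -591054.55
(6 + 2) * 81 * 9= 5832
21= 21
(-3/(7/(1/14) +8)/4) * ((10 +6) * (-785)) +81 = 9003/53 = 169.87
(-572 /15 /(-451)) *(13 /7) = 676 /4305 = 0.16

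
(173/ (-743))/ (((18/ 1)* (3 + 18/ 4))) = -173/ 100305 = -0.00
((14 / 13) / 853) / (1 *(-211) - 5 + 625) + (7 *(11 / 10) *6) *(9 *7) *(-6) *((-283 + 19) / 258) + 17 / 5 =17428289739933 / 975111215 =17873.13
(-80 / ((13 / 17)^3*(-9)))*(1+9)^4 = 3930400000 / 19773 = 198776.11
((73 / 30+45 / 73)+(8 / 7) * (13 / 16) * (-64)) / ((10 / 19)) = -107.12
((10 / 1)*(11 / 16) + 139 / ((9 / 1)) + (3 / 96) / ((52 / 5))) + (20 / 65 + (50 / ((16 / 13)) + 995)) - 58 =1000.26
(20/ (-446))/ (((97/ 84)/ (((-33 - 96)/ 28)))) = 0.18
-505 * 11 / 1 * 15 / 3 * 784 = -21775600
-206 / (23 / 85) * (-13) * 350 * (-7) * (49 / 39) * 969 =-678970386500 / 23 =-29520451586.96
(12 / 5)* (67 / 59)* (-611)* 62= -30457128 / 295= -103244.50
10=10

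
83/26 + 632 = 16515/26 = 635.19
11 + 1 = 12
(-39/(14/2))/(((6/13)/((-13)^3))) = 371293/14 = 26520.93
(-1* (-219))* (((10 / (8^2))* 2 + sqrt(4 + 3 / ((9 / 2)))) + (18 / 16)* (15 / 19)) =736.04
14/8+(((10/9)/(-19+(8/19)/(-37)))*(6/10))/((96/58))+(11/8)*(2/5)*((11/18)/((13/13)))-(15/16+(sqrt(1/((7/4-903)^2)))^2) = 5639741052793/5002325974800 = 1.13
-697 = -697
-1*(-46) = 46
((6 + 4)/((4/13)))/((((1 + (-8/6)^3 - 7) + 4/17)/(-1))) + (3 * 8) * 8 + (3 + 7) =1538371/7468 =206.00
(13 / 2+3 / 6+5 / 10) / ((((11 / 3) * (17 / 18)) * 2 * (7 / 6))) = 1215 / 1309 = 0.93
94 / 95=0.99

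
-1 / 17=-0.06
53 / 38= 1.39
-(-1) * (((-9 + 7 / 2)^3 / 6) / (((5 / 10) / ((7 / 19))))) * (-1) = 9317 / 456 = 20.43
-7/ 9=-0.78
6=6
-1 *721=-721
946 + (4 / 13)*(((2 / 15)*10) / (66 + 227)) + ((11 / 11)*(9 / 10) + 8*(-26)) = 738.90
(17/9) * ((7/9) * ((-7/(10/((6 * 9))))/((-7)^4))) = -17/735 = -0.02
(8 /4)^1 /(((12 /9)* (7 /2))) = 3 /7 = 0.43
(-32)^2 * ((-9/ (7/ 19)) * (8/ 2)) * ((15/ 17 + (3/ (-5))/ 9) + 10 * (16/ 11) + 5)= -1904898048/ 935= -2037324.12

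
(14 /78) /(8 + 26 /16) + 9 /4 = 2.27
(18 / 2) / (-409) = -9 / 409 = -0.02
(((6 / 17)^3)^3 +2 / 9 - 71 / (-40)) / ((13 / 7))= 596878178203321 / 554991262005960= 1.08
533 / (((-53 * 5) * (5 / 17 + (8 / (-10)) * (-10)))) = -9061 / 37365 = -0.24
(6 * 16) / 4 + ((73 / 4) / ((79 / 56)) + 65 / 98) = 291099 / 7742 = 37.60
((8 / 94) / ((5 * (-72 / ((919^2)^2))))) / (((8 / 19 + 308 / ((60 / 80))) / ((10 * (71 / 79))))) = -962219148390629 / 261009048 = -3686535.60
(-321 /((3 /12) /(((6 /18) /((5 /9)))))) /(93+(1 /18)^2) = -1248048 /150665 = -8.28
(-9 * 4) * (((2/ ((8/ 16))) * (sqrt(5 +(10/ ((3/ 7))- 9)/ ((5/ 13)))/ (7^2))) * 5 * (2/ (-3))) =32 * sqrt(9510)/ 49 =63.69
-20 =-20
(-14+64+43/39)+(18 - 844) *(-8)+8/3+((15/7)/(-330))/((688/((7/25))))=32770575187/4919200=6661.77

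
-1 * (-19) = 19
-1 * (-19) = 19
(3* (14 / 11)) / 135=14 / 495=0.03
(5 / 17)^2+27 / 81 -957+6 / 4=-955.08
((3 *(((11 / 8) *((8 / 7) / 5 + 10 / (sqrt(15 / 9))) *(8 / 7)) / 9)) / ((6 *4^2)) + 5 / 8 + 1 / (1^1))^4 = 7.75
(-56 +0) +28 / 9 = -476 / 9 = -52.89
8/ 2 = 4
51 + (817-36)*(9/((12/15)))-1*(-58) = 35581/4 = 8895.25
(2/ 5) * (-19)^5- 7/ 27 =-133709381/ 135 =-990439.86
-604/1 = -604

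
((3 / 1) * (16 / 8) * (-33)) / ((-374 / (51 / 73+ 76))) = 50391 / 1241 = 40.61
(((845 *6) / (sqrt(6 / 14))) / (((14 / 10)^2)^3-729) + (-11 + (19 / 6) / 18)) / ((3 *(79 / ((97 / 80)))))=-113393 / 2047680-1515625 *sqrt(21) / 126470784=-0.11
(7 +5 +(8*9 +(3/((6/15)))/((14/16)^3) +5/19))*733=456001499/6517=69971.08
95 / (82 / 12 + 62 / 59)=33630 / 2791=12.05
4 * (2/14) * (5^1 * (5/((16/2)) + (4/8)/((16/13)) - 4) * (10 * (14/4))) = -2375/8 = -296.88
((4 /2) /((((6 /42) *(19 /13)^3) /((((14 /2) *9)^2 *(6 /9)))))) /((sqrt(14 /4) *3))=3875508 *sqrt(14) /6859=2114.13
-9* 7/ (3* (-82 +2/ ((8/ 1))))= 28/ 109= 0.26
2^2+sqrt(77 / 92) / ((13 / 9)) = 9* sqrt(1771) / 598+4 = 4.63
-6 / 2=-3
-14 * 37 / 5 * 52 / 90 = -13468 / 225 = -59.86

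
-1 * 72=-72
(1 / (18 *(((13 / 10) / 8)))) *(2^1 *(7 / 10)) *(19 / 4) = 266 / 117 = 2.27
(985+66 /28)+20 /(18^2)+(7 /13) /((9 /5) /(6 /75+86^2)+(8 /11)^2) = 57504954370571 /58177696122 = 988.44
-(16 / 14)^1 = -8 / 7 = -1.14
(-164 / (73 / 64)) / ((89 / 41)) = -430336 / 6497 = -66.24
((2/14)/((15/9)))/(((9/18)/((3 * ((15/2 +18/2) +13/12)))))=633/70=9.04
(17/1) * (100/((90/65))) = 11050/9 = 1227.78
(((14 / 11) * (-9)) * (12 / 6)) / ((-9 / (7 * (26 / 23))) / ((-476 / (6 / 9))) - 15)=3638544 / 2382127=1.53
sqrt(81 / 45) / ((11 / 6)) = 18 * sqrt(5) / 55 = 0.73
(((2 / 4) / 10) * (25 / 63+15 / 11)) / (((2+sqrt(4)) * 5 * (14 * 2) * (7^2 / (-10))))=-61 / 1901592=-0.00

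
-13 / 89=-0.15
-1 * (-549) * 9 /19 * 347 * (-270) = -462922290 /19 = -24364331.05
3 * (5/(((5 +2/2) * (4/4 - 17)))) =-5/32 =-0.16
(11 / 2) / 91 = 11 / 182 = 0.06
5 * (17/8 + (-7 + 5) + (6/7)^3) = 10355/2744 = 3.77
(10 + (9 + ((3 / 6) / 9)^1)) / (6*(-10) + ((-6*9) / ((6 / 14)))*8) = -343 / 19224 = -0.02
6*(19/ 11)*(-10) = -1140/ 11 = -103.64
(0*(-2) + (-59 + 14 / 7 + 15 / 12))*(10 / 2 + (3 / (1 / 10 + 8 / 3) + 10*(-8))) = 4120.80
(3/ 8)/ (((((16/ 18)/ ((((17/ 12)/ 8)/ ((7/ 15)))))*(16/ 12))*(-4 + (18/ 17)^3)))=-0.04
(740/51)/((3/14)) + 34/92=68.08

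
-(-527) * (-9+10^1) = 527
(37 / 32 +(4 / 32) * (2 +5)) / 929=0.00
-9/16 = -0.56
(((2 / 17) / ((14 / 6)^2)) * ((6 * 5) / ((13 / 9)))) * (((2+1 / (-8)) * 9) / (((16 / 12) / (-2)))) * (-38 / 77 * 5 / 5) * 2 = 9349425 / 833833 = 11.21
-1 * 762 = -762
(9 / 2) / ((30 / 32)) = 24 / 5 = 4.80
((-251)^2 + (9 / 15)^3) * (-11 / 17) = -86626672 / 2125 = -40765.49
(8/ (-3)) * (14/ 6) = -56/ 9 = -6.22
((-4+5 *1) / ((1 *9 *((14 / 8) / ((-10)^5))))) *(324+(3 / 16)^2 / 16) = -460803125 / 224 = -2057156.81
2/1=2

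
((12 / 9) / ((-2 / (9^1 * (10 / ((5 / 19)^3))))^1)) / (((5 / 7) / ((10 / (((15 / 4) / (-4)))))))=6145664 / 125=49165.31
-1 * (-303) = 303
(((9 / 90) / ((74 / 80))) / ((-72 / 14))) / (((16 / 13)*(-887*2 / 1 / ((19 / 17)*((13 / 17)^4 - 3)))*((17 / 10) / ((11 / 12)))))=-10555640095 / 684435637737504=-0.00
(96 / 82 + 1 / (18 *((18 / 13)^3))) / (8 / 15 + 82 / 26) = 333380125 / 1031529168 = 0.32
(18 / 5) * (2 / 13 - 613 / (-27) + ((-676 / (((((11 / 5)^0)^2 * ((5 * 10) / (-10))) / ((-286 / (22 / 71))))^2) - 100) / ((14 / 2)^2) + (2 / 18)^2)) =-1212800096524 / 716625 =-1692377.60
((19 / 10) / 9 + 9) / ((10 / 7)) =6.45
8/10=0.80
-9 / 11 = -0.82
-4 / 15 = -0.27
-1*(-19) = 19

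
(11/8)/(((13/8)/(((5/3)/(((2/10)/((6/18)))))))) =275/117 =2.35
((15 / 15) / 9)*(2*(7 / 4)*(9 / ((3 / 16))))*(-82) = -4592 / 3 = -1530.67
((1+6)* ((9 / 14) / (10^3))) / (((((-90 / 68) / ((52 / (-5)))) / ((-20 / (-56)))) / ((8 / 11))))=442 / 48125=0.01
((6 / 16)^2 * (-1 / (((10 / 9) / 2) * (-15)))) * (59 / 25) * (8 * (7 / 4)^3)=546399 / 320000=1.71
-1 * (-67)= 67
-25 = -25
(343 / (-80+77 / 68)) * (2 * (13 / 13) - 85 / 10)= 151606 / 5363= 28.27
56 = 56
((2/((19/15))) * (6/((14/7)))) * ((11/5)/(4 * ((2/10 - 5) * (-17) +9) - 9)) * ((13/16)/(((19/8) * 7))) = 2145/1488403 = 0.00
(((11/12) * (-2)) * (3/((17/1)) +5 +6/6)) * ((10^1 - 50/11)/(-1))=1050/17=61.76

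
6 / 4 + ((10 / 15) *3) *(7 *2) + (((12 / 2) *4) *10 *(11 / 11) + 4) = 547 / 2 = 273.50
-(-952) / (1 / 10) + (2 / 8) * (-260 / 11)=104655 / 11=9514.09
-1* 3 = -3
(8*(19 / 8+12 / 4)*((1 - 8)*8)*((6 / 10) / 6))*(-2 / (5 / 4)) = 9632 / 25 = 385.28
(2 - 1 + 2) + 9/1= 12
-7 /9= -0.78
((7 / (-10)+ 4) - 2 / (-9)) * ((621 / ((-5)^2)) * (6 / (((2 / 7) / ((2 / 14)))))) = 65619 / 250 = 262.48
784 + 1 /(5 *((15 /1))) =58801 /75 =784.01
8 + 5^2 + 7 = 40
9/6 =3/2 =1.50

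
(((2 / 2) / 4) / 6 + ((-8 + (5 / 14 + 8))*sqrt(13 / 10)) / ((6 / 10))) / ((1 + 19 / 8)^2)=8 / 2187 + 80*sqrt(130) / 15309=0.06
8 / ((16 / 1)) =1 / 2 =0.50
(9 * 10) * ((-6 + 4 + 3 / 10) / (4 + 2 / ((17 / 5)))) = -867 / 26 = -33.35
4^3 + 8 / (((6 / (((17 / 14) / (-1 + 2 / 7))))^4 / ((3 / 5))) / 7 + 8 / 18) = 3158341054 / 49184647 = 64.21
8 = 8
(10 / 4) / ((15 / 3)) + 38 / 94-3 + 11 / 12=-1.18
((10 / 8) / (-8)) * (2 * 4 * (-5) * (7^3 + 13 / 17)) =36525 / 17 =2148.53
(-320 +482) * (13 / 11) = 2106 / 11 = 191.45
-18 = -18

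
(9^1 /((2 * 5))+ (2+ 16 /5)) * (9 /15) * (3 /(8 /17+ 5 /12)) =55998 /4525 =12.38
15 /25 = 3 /5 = 0.60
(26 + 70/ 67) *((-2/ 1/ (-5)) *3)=10872/ 335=32.45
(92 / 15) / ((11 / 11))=92 / 15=6.13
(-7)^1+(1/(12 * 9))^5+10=44079842305/14693280768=3.00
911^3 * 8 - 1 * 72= 6048464176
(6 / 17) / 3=2 / 17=0.12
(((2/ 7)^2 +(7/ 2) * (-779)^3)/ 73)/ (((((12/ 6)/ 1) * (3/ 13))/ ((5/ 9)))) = -1171055128165/ 42924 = -27282059.64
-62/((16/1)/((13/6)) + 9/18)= -7.86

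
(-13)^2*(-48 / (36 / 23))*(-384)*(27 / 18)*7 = 20896512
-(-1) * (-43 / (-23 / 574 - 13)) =24682 / 7485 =3.30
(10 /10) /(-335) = -1 /335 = -0.00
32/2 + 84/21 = 20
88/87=1.01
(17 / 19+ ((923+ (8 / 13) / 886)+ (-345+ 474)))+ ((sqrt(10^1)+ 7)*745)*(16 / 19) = 7428.39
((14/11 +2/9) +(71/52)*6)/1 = 24935/2574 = 9.69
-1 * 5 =-5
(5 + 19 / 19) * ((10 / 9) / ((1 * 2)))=10 / 3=3.33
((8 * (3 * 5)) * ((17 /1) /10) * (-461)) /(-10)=9404.40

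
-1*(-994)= 994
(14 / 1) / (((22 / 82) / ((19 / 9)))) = 110.16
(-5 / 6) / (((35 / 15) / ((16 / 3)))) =-1.90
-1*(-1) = 1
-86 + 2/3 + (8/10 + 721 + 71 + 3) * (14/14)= 10657/15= 710.47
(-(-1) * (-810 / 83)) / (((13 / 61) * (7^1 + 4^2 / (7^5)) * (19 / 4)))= -664347096 / 482450033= -1.38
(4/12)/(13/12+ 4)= 4/61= 0.07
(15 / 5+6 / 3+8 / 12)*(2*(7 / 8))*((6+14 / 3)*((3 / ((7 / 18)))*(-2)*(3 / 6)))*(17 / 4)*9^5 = -204781932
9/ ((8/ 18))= 81/ 4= 20.25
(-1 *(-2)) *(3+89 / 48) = 233 / 24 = 9.71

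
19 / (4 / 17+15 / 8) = 2584 / 287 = 9.00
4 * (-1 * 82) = -328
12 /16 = 3 /4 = 0.75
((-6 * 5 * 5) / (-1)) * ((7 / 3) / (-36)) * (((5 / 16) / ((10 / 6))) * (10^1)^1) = -875 / 48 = -18.23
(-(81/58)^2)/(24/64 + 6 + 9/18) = -13122/46255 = -0.28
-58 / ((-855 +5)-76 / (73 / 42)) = 2117 / 32621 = 0.06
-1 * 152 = -152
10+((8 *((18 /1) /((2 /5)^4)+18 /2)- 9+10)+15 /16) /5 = 91983 /80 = 1149.79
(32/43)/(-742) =-16/15953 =-0.00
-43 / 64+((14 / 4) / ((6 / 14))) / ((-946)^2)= -28860649 / 42955968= -0.67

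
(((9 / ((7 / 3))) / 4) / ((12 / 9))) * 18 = 729 / 56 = 13.02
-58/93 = -0.62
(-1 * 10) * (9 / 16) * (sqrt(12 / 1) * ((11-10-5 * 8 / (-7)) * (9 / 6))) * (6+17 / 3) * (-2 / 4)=10575 * sqrt(3) / 16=1144.78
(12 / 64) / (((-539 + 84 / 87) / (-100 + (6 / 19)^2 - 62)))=0.06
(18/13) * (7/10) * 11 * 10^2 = 13860/13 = 1066.15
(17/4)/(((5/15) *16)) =51/64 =0.80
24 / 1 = 24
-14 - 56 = -70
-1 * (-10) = 10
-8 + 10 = 2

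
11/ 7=1.57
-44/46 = -22/23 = -0.96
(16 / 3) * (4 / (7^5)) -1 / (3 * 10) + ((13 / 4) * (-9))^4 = 15747210479443 / 21512960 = 731987.16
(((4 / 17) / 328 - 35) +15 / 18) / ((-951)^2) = -71441 / 1891102491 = -0.00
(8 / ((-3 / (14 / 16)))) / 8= -7 / 24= -0.29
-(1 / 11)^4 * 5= -5 / 14641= -0.00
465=465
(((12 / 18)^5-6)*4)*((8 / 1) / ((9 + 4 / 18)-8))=-45632 / 297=-153.64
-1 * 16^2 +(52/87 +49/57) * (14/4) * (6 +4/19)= -2348425/10469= -224.32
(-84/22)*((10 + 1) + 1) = -504/11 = -45.82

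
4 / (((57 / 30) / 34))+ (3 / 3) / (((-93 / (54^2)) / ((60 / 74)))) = 1005880 / 21793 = 46.16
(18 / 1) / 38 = 9 / 19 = 0.47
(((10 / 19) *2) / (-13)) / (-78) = 10 / 9633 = 0.00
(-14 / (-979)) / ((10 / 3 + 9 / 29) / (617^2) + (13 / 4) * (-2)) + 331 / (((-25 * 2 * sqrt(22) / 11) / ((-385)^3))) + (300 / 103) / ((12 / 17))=25578451711609 / 6202320009875 + 755562115 * sqrt(22) / 4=885975117.05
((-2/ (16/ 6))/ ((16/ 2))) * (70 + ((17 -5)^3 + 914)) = -1017/ 4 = -254.25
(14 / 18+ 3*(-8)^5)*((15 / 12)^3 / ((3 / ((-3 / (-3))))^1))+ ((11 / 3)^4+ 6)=-330805247 / 5184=-63812.74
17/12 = 1.42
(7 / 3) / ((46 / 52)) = 182 / 69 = 2.64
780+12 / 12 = 781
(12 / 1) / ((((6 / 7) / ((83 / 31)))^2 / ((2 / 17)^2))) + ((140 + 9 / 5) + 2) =605812673 / 4165935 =145.42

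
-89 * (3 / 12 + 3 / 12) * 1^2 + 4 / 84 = -1867 / 42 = -44.45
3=3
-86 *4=-344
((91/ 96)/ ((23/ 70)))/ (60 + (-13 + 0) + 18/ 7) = 22295/ 383088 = 0.06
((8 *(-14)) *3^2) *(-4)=4032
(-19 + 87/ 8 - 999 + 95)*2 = -7297/ 4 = -1824.25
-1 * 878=-878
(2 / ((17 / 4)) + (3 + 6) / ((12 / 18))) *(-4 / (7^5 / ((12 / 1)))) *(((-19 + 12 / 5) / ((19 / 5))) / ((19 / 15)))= 747000 / 5428661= 0.14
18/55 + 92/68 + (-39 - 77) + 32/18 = -947041/8415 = -112.54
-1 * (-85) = 85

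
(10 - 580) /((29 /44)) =-25080 /29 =-864.83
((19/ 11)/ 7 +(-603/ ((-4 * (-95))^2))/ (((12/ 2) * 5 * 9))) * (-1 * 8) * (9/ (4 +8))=-1.48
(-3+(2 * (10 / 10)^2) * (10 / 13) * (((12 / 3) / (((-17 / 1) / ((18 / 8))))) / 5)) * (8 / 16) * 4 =-1398 / 221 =-6.33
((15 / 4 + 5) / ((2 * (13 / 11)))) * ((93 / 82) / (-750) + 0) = -2387 / 426400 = -0.01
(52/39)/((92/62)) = 62/69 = 0.90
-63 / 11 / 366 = -21 / 1342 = -0.02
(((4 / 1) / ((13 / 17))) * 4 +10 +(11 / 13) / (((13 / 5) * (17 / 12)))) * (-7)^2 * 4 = 17542392 / 2873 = 6105.95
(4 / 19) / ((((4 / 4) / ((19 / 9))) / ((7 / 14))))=2 / 9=0.22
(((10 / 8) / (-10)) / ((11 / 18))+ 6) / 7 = 255 / 308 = 0.83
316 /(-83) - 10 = -1146 /83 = -13.81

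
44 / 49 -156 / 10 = -3602 / 245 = -14.70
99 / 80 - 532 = -42461 / 80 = -530.76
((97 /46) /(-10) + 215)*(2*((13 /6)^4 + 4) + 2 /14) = 23402774989 /2086560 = 11215.96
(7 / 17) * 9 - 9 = -90 / 17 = -5.29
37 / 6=6.17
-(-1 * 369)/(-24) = -123/8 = -15.38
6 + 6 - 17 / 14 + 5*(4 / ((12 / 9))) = 361 / 14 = 25.79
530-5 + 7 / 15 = 7882 / 15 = 525.47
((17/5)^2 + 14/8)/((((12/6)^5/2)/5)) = 1331/320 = 4.16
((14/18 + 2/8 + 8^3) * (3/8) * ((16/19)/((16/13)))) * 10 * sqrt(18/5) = 240097 * sqrt(10)/304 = 2497.54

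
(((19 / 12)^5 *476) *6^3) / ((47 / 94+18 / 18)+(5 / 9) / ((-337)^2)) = 33463762392389 / 49061968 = 682071.34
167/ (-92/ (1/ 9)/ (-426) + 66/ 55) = 59285/ 1116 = 53.12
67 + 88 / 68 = 1161 / 17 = 68.29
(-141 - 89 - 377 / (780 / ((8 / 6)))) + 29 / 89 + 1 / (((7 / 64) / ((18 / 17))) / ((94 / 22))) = -990608914 / 5242545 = -188.96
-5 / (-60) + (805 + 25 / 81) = 260947 / 324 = 805.39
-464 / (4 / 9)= -1044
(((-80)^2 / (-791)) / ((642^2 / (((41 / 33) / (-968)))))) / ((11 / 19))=155800 / 3579963045813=0.00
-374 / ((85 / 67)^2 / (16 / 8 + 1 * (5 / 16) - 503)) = 395575169 / 3400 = 116345.64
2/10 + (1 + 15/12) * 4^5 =11521/5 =2304.20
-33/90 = -11/30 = -0.37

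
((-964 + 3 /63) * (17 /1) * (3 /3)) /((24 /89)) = -30627659 /504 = -60769.16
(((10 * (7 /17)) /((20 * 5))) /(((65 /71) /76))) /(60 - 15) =18886 /248625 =0.08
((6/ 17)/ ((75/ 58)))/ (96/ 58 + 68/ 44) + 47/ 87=23613823/ 37751475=0.63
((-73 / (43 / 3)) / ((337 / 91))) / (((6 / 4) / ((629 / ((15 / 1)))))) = -8356894 / 217365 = -38.45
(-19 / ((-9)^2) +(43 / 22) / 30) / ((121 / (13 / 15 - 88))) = 3945833 / 32343300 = 0.12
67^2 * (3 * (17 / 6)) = 38156.50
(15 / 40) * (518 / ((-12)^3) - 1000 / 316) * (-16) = 236461 / 11376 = 20.79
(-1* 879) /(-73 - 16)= 879 /89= 9.88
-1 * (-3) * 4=12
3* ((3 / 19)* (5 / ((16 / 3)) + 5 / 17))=3015 / 5168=0.58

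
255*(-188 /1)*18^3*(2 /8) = -69896520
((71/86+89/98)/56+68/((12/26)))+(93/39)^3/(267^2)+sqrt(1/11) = sqrt(11)/11+2723315562485225/18480135118536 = 147.67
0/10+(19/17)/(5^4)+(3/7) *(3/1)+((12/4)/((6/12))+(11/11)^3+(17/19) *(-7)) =2.02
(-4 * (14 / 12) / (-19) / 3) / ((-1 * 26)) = -7 / 2223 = -0.00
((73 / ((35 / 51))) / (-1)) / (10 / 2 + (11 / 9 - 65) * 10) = 1971 / 11725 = 0.17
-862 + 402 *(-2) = -1666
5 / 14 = 0.36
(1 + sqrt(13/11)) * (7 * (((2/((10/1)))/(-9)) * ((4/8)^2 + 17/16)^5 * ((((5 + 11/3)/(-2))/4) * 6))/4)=41294799/41943040 + 41294799 * sqrt(143)/461373440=2.05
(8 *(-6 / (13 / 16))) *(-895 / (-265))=-137472 / 689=-199.52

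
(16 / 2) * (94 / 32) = 47 / 2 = 23.50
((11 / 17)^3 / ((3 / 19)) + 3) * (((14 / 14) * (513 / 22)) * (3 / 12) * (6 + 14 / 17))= 172340127 / 918731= 187.58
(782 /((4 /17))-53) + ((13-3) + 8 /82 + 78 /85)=22872161 /6970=3281.52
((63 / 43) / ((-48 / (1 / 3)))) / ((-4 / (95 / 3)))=665 / 8256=0.08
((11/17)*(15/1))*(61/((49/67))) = 809.55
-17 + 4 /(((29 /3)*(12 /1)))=-492 /29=-16.97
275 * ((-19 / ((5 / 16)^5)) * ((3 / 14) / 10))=-37568.98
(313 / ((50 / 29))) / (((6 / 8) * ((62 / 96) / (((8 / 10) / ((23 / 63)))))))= 73196928 / 89125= 821.28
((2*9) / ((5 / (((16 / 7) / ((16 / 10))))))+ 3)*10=81.43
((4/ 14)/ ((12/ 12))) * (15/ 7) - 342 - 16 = -17512/ 49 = -357.39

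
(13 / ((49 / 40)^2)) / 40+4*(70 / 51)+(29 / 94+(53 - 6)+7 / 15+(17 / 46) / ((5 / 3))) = 53.70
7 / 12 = 0.58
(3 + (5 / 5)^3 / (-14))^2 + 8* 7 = 12657 / 196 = 64.58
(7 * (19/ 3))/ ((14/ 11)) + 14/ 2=251/ 6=41.83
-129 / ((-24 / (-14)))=-301 / 4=-75.25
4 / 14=2 / 7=0.29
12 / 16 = 3 / 4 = 0.75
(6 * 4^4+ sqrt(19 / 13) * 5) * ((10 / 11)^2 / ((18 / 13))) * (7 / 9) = 1750 * sqrt(247) / 9801+ 2329600 / 3267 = 715.88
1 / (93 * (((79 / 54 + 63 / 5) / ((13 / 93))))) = 390 / 3648917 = 0.00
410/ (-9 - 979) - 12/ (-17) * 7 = 38011/ 8398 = 4.53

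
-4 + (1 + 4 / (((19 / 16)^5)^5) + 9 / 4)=-258947077461116598185881579555481 / 372305982753024358146438441121996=-0.70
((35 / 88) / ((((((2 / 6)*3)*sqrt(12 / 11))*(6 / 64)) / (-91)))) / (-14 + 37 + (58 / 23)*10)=-146510*sqrt(33) / 109791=-7.67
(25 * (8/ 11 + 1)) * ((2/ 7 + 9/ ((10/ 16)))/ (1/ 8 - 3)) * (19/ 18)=-3711080/ 15939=-232.83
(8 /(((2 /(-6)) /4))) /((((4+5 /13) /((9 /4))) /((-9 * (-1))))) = -8424 /19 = -443.37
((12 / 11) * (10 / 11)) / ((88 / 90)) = 1350 / 1331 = 1.01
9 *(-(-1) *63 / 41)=567 / 41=13.83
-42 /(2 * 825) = -7 /275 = -0.03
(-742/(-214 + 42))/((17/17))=371/86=4.31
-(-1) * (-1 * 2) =-2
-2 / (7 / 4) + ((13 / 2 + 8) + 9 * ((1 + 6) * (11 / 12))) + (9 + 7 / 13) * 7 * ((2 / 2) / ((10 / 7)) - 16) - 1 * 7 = -1742581 / 1820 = -957.46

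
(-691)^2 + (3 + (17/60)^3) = 103136548913/216000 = 477484.02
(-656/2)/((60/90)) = -492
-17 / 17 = -1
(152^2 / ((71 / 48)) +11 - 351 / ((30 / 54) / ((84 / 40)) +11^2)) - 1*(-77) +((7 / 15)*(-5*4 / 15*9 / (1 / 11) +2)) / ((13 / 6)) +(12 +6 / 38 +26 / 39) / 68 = 447410002003 / 28539444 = 15676.90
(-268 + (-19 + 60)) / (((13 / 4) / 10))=-9080 / 13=-698.46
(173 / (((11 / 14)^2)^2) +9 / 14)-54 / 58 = 2696550011 / 5944246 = 453.64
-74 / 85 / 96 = -37 / 4080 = -0.01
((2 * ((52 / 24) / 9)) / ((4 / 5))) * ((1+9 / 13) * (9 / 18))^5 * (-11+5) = -805255 / 514098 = -1.57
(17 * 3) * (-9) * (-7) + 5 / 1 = 3218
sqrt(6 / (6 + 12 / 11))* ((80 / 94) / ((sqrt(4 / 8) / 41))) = 1640* sqrt(286) / 611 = 45.39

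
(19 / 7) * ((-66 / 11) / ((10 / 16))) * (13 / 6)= -1976 / 35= -56.46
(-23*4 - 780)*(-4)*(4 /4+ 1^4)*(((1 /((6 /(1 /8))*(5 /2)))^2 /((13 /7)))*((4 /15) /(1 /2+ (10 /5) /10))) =872 /8775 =0.10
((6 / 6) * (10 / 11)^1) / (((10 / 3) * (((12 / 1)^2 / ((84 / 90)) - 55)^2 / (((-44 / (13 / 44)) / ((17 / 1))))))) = -25872 / 106748525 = -0.00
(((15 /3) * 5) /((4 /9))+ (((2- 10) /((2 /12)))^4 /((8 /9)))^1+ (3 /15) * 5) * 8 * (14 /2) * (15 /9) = 1672167070 /3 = 557389023.33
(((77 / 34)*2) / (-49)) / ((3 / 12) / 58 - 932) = 2552 / 25730537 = 0.00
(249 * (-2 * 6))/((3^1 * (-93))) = 332/31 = 10.71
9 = 9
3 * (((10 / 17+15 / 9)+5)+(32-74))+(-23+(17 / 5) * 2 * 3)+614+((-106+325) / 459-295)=162671 / 765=212.64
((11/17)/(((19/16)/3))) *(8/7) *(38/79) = 8448/9401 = 0.90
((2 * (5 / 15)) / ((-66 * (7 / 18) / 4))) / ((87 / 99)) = -24 / 203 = -0.12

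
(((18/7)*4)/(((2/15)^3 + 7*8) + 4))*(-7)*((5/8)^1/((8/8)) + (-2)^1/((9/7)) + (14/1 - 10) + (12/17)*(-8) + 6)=-14137875/3442636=-4.11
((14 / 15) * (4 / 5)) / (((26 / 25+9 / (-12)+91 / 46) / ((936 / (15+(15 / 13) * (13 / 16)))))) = 8572928 / 443445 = 19.33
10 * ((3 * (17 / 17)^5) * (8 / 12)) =20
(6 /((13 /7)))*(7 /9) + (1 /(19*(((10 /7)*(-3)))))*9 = 17801 /7410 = 2.40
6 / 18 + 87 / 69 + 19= 1421 / 69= 20.59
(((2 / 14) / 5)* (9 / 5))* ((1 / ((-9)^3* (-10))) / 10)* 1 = 1 / 1417500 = 0.00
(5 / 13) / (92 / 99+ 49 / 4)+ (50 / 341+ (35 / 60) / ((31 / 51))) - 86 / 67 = -0.15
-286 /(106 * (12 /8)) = -286 /159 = -1.80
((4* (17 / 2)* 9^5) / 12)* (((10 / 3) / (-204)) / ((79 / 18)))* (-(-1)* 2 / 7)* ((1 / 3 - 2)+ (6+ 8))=-1213785 / 553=-2194.91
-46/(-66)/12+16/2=3191/396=8.06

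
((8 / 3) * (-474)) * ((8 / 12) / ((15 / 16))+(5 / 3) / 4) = -64148 / 45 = -1425.51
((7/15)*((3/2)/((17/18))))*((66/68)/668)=2079/1930520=0.00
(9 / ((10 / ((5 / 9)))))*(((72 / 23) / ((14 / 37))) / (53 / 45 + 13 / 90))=59940 / 19159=3.13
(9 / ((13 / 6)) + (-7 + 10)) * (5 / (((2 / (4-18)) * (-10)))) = 651 / 26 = 25.04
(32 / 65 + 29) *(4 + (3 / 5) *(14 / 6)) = 51759 / 325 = 159.26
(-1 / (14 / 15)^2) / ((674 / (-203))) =6525 / 18872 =0.35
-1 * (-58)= 58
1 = 1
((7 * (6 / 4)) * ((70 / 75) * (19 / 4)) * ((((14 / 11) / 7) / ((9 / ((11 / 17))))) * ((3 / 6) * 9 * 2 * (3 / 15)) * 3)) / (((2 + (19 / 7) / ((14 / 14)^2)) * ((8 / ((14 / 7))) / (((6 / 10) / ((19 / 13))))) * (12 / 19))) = 0.11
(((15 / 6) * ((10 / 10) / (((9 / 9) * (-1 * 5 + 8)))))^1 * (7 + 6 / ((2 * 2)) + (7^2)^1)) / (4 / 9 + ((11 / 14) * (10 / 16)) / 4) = 84.48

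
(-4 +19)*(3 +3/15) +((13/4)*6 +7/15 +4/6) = 2059/30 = 68.63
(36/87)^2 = 144/841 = 0.17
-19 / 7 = -2.71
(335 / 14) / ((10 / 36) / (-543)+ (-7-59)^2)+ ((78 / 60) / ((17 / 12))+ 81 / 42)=144481665243 / 50664891410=2.85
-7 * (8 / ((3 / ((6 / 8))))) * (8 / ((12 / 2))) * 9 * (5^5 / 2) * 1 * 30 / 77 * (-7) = 7875000 / 11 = 715909.09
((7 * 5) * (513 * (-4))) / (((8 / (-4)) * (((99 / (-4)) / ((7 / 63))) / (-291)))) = 46912.73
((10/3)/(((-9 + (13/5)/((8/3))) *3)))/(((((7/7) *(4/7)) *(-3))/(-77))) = -53900/8667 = -6.22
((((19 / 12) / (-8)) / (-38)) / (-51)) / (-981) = 1 / 9605952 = 0.00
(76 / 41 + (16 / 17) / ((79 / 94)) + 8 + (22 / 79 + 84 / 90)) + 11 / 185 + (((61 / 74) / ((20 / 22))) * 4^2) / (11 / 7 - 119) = 16916094603 / 1395571735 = 12.12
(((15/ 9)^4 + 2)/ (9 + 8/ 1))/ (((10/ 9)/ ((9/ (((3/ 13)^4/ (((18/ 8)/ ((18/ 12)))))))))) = 22477507/ 9180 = 2448.53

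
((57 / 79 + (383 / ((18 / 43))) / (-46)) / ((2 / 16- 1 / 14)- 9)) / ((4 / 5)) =43884925 / 16385706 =2.68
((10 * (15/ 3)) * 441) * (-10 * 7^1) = -1543500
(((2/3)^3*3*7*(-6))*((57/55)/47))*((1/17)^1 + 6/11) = -240464/483395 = -0.50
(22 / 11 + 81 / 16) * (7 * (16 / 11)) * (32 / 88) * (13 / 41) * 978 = 40227096 / 4961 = 8108.67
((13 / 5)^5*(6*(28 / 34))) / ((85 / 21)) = 654960852 / 4515625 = 145.04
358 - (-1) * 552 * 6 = 3670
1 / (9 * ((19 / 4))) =4 / 171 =0.02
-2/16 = -0.12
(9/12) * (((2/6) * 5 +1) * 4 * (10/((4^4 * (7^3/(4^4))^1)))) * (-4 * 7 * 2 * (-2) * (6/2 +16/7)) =47360/343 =138.08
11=11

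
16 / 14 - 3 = -13 / 7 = -1.86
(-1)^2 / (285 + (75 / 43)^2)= 1849 / 532590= 0.00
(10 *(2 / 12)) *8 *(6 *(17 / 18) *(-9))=-680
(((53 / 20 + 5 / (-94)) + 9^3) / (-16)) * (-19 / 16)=13066319 / 240640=54.30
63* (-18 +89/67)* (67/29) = -70371/29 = -2426.59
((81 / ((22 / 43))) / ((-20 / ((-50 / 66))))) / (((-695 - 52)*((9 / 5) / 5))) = -5375 / 241032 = -0.02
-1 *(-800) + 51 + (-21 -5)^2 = 1527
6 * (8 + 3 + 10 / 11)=786 / 11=71.45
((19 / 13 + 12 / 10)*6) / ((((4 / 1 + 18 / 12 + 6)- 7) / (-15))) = -53.23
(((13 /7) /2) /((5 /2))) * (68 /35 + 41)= 19539 /1225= 15.95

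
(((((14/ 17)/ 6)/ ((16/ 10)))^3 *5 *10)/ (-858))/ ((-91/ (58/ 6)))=4440625/ 1136324547072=0.00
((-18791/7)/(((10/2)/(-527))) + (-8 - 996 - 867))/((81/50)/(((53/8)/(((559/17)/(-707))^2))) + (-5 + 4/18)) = -484179177400293060/8229489973379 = -58834.65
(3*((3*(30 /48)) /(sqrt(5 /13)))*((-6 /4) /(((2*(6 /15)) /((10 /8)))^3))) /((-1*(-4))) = -421875*sqrt(65) /262144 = -12.97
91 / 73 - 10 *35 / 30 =-2282 / 219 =-10.42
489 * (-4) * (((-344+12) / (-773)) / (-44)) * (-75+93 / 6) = -9659706 / 8503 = -1136.04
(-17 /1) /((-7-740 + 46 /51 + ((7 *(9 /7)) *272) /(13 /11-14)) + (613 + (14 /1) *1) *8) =-40749 /9777179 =-0.00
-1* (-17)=17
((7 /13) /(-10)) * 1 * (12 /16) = -21 /520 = -0.04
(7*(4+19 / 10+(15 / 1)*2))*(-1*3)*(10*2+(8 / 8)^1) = -158319 / 10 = -15831.90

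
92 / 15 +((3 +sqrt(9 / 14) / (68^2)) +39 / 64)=3 *sqrt(14) / 64736 +9353 / 960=9.74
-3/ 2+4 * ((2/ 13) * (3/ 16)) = -18/ 13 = -1.38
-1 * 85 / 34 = -5 / 2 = -2.50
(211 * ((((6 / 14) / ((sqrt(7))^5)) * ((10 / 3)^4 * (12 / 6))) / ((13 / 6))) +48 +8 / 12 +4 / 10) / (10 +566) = 23 / 270 +131875 * sqrt(7) / 2528253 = 0.22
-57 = -57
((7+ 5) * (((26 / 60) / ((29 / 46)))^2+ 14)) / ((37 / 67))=733931668 / 2333775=314.48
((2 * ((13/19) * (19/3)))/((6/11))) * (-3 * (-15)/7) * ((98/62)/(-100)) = -1001/620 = -1.61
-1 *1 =-1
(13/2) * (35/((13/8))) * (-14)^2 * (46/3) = 1262240/3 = 420746.67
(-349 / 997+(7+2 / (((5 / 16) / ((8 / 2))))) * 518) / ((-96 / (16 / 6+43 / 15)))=-776317011 / 797600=-973.32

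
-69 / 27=-23 / 9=-2.56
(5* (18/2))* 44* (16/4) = 7920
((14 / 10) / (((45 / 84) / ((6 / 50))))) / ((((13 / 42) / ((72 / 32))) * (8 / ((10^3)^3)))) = 3704400000 / 13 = 284953846.15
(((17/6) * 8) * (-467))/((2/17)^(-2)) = -7472/51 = -146.51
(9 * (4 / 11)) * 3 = 108 / 11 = 9.82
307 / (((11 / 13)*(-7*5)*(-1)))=3991 / 385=10.37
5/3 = 1.67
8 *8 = 64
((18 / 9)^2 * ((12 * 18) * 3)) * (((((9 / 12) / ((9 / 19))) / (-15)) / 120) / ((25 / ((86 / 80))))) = -2451 / 25000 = -0.10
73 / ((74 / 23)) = 1679 / 74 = 22.69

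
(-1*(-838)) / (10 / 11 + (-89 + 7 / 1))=-4609 / 446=-10.33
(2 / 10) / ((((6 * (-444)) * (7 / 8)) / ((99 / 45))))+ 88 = 5128189 / 58275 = 88.00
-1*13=-13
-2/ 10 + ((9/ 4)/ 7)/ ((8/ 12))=79/ 280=0.28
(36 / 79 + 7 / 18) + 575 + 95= 953941 / 1422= 670.84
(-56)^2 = 3136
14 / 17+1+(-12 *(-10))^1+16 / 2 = 129.82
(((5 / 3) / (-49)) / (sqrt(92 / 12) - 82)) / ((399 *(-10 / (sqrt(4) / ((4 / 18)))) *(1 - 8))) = sqrt(69) / 1838354462 + 123 / 919177231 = 0.00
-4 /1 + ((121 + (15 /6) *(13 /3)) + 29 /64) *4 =25207 /48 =525.15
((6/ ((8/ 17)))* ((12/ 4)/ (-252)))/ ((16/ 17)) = -289/ 1792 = -0.16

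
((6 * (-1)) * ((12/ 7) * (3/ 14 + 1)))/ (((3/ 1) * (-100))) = 0.04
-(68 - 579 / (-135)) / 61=-3253 / 2745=-1.19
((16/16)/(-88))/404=-1/35552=-0.00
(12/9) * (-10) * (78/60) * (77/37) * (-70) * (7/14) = 140140/111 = 1262.52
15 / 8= 1.88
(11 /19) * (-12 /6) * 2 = -44 /19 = -2.32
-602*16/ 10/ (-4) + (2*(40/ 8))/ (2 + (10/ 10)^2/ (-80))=195436/ 795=245.83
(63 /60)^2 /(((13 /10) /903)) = 765.81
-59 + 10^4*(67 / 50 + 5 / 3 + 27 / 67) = 6841541 / 201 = 34037.52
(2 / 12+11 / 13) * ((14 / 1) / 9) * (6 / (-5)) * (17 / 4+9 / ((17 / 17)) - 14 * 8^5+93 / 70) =5073635881 / 5850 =867288.18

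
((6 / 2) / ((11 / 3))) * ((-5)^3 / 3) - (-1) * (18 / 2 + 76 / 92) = -6139 / 253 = -24.26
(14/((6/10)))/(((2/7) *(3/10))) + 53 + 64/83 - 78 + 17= 197950/747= 264.99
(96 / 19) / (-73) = -96 / 1387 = -0.07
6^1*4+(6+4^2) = 46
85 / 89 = 0.96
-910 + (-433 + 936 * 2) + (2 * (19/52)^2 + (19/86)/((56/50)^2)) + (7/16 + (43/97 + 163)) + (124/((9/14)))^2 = 3393054608275649/89527812192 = 37899.45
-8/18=-4/9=-0.44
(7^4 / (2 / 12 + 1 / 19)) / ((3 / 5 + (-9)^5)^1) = -45619 / 246035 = -0.19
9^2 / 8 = 81 / 8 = 10.12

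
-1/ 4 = -0.25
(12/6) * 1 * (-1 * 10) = -20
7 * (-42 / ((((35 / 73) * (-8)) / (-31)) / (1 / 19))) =-47523 / 380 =-125.06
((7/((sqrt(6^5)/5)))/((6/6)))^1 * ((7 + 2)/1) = 35 * sqrt(6)/24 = 3.57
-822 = -822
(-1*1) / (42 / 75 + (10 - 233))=25 / 5561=0.00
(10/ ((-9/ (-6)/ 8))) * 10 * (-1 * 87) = -46400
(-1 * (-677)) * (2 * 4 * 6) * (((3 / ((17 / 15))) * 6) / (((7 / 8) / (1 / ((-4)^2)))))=4386960 / 119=36865.21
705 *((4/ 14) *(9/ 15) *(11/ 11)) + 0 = 846/ 7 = 120.86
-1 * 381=-381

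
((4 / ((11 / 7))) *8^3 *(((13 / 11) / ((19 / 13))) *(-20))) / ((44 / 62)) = -29699.20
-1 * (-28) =28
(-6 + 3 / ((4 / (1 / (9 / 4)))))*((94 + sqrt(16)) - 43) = -935 / 3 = -311.67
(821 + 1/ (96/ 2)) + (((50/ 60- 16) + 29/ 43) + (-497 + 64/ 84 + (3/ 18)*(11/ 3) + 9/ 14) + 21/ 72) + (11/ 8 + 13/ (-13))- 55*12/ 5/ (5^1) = 61940987/ 216720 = 285.81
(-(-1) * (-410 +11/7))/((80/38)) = -54321/280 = -194.00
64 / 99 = 0.65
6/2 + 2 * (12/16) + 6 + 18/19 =435/38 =11.45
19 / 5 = 3.80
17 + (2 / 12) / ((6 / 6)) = 103 / 6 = 17.17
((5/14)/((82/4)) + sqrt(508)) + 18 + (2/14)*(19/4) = 21463/1148 + 2*sqrt(127) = 41.23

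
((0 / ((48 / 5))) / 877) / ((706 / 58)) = 0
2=2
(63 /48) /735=1 /560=0.00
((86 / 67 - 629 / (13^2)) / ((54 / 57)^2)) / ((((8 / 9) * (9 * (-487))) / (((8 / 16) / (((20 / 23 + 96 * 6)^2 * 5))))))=1757487707 / 8387164029798927360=0.00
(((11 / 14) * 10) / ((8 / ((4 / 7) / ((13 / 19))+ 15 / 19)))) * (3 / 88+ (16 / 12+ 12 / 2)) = 27317525 / 2323776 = 11.76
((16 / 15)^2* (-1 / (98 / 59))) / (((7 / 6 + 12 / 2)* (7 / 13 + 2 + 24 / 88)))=-1079936 / 31763025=-0.03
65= 65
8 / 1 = 8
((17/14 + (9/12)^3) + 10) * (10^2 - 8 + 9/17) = 8200049/7616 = 1076.69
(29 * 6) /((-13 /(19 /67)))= -3306 /871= -3.80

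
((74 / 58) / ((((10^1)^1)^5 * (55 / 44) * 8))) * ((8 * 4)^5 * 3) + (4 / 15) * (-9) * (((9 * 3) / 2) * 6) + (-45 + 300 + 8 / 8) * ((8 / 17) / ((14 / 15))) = 3402907692 / 53921875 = 63.11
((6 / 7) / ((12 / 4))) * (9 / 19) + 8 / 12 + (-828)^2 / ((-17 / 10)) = -2735474720 / 6783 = -403283.90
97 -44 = 53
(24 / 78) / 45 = 4 / 585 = 0.01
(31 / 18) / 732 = 31 / 13176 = 0.00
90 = 90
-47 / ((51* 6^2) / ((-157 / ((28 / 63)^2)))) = 22137 / 1088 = 20.35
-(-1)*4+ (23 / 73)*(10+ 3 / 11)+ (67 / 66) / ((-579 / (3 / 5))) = 33640799 / 4649370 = 7.24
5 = 5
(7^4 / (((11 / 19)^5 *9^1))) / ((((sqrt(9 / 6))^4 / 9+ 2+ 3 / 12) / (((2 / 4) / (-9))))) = -5945113699 / 65225655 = -91.15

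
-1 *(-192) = 192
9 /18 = 1 /2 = 0.50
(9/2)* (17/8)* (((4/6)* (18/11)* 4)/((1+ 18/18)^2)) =459/44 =10.43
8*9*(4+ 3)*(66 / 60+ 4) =12852 / 5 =2570.40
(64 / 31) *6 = 384 / 31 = 12.39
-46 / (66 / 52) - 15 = -1691 / 33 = -51.24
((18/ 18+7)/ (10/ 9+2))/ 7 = 18/ 49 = 0.37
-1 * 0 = 0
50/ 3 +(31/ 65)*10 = 836/ 39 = 21.44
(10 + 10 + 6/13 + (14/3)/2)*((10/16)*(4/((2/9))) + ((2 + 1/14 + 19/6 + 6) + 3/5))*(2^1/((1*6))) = 1231519/7020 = 175.43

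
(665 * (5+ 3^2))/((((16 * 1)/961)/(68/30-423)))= -5646394901/24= -235266454.21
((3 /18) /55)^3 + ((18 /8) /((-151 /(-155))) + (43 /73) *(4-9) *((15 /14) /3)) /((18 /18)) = 3487641005911 /2772934857000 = 1.26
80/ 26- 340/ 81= -1180/ 1053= -1.12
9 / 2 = 4.50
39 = 39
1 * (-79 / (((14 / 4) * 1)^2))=-316 / 49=-6.45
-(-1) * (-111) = -111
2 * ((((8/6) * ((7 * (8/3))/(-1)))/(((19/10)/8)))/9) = -35840/1539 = -23.29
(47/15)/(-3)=-47/45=-1.04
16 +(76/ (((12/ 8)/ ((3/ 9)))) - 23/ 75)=7331/ 225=32.58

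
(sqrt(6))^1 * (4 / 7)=4 * sqrt(6) / 7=1.40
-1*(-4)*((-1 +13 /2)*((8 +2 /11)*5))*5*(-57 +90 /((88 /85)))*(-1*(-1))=134693.18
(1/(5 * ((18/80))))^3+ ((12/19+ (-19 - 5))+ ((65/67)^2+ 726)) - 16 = 42794976593/62177139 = 688.28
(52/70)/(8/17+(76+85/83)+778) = 36686/42248605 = 0.00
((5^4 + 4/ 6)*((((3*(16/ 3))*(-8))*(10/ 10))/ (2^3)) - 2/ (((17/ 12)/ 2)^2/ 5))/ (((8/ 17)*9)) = -1087066/ 459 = -2368.34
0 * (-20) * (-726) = 0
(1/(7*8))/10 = 1/560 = 0.00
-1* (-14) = 14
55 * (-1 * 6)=-330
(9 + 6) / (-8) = -15 / 8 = -1.88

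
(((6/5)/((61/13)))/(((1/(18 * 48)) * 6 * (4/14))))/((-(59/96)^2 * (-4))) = 90574848/1061705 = 85.31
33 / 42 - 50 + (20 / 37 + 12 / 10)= -122957 / 2590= -47.47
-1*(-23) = 23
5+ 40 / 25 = 33 / 5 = 6.60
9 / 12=3 / 4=0.75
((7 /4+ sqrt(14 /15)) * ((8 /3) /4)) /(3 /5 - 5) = -35 /132 - sqrt(210) /99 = -0.41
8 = 8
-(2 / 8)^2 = -0.06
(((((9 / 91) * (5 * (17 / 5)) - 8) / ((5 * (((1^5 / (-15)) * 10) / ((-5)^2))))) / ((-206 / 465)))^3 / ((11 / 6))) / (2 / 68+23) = -121854783342041015625 / 4202875417909168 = -28993.19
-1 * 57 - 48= -105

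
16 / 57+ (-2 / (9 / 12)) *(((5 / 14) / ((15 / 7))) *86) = -6488 / 171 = -37.94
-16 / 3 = -5.33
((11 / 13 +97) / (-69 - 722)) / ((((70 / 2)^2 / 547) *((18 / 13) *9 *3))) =-115964 / 78486975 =-0.00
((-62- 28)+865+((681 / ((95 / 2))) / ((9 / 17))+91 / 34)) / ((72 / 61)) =475683917 / 697680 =681.81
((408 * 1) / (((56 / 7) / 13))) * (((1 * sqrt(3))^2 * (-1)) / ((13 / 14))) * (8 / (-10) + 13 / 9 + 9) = -103292 / 5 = -20658.40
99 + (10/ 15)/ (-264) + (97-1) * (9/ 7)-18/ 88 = 222.22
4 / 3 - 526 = -1574 / 3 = -524.67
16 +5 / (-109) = 1739 / 109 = 15.95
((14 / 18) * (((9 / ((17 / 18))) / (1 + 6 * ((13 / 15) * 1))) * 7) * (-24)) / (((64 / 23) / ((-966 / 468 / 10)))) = 1633023 / 109616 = 14.90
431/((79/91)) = 39221/79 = 496.47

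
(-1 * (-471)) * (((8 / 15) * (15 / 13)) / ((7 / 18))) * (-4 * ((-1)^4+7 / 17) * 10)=-65111040 / 1547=-42088.58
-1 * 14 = -14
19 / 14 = 1.36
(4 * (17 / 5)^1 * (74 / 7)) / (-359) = -5032 / 12565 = -0.40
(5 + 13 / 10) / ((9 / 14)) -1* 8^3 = -2511 / 5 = -502.20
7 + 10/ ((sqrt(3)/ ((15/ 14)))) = 25 * sqrt(3)/ 7 + 7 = 13.19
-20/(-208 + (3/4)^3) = 256/2657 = 0.10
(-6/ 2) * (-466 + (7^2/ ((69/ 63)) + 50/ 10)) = 28722/ 23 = 1248.78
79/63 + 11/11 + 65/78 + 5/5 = 515/126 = 4.09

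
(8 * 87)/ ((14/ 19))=6612/ 7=944.57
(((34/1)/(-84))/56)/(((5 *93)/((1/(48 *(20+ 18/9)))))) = -17/1154926080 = -0.00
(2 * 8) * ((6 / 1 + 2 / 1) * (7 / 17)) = 896 / 17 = 52.71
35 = 35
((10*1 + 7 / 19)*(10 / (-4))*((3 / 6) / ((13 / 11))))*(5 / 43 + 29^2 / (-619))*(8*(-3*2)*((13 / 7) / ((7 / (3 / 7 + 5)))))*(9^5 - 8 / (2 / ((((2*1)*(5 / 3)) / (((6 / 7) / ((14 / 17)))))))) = -86014186302880 / 1546881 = -55604914.86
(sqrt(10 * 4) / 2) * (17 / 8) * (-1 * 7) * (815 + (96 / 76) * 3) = -1851283 * sqrt(10) / 152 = -38514.94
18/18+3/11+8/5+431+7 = 24248/55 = 440.87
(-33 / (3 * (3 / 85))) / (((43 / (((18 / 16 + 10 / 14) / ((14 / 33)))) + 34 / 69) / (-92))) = 1120797590 / 406949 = 2754.15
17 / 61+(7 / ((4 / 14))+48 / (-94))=139153 / 5734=24.27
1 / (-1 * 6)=-1 / 6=-0.17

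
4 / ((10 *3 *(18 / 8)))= 8 / 135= 0.06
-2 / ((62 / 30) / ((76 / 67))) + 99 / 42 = 36621 / 29078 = 1.26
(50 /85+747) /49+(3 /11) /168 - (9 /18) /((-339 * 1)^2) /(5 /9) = 71411298143 /4680093880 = 15.26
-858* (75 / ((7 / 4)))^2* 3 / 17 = -231660000 / 833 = -278103.24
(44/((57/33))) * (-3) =-1452/19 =-76.42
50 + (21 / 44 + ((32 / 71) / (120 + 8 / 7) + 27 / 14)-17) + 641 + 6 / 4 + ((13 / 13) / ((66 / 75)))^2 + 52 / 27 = 58615081018 / 86056047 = 681.13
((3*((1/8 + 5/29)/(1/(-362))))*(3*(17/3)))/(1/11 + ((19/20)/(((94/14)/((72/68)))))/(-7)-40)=27990284355/203550478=137.51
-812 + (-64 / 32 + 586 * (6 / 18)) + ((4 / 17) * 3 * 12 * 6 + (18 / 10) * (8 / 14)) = -1011764 / 1785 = -566.81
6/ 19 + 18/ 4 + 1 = 221/ 38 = 5.82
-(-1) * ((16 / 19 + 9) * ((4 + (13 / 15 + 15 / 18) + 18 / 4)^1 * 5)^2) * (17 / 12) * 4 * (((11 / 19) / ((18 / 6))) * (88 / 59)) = 889331608 / 21299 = 41754.62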